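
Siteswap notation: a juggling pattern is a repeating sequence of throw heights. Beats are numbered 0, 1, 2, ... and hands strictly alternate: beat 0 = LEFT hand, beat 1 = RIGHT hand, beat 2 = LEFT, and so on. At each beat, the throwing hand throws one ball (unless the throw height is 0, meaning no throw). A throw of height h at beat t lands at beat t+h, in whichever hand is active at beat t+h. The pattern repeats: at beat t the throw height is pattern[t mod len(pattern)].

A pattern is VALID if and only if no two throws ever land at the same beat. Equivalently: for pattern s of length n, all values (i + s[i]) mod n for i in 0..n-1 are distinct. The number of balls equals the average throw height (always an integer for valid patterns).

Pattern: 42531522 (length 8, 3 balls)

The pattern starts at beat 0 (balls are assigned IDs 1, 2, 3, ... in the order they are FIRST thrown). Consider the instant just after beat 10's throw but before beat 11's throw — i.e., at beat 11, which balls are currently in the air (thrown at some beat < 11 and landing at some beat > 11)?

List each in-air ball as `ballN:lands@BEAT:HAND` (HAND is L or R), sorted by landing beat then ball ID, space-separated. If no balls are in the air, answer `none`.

Beat 0 (L): throw ball1 h=4 -> lands@4:L; in-air after throw: [b1@4:L]
Beat 1 (R): throw ball2 h=2 -> lands@3:R; in-air after throw: [b2@3:R b1@4:L]
Beat 2 (L): throw ball3 h=5 -> lands@7:R; in-air after throw: [b2@3:R b1@4:L b3@7:R]
Beat 3 (R): throw ball2 h=3 -> lands@6:L; in-air after throw: [b1@4:L b2@6:L b3@7:R]
Beat 4 (L): throw ball1 h=1 -> lands@5:R; in-air after throw: [b1@5:R b2@6:L b3@7:R]
Beat 5 (R): throw ball1 h=5 -> lands@10:L; in-air after throw: [b2@6:L b3@7:R b1@10:L]
Beat 6 (L): throw ball2 h=2 -> lands@8:L; in-air after throw: [b3@7:R b2@8:L b1@10:L]
Beat 7 (R): throw ball3 h=2 -> lands@9:R; in-air after throw: [b2@8:L b3@9:R b1@10:L]
Beat 8 (L): throw ball2 h=4 -> lands@12:L; in-air after throw: [b3@9:R b1@10:L b2@12:L]
Beat 9 (R): throw ball3 h=2 -> lands@11:R; in-air after throw: [b1@10:L b3@11:R b2@12:L]
Beat 10 (L): throw ball1 h=5 -> lands@15:R; in-air after throw: [b3@11:R b2@12:L b1@15:R]
Beat 11 (R): throw ball3 h=3 -> lands@14:L; in-air after throw: [b2@12:L b3@14:L b1@15:R]

Answer: ball2:lands@12:L ball1:lands@15:R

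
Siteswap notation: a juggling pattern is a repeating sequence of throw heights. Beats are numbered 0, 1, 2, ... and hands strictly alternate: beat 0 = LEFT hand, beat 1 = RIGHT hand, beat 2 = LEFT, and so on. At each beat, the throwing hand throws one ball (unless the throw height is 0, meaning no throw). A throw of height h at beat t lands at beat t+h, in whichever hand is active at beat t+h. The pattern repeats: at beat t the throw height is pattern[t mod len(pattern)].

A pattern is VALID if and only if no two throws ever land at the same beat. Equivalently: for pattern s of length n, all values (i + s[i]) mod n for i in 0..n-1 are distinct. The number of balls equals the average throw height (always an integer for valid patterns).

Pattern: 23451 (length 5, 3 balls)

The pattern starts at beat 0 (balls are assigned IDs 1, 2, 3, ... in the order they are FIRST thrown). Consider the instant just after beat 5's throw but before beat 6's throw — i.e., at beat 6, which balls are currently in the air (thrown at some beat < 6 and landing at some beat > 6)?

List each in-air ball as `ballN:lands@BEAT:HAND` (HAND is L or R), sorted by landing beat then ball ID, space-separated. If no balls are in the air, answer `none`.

Beat 0 (L): throw ball1 h=2 -> lands@2:L; in-air after throw: [b1@2:L]
Beat 1 (R): throw ball2 h=3 -> lands@4:L; in-air after throw: [b1@2:L b2@4:L]
Beat 2 (L): throw ball1 h=4 -> lands@6:L; in-air after throw: [b2@4:L b1@6:L]
Beat 3 (R): throw ball3 h=5 -> lands@8:L; in-air after throw: [b2@4:L b1@6:L b3@8:L]
Beat 4 (L): throw ball2 h=1 -> lands@5:R; in-air after throw: [b2@5:R b1@6:L b3@8:L]
Beat 5 (R): throw ball2 h=2 -> lands@7:R; in-air after throw: [b1@6:L b2@7:R b3@8:L]
Beat 6 (L): throw ball1 h=3 -> lands@9:R; in-air after throw: [b2@7:R b3@8:L b1@9:R]

Answer: ball2:lands@7:R ball3:lands@8:L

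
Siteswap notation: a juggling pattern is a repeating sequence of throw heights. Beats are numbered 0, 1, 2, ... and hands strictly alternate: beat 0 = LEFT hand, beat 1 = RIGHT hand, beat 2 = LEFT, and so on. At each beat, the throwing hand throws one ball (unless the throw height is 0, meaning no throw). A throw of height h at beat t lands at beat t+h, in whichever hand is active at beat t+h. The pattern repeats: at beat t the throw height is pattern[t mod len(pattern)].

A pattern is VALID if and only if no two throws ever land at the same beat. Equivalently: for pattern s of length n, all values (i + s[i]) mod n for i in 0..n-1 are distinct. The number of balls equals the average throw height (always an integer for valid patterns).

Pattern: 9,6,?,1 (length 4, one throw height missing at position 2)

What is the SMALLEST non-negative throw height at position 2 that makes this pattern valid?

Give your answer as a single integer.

Answer: 0

Derivation:
i=0: (0 + 9) mod 4 = 1
i=1: (1 + 6) mod 4 = 3
i=2: s[i]=? (unknown)
i=3: (3 + 1) mod 4 = 0
Known residues: [0, 1, 3]; need a permutation of 0..3, so missing residue r = 2
Need (2 + s) mod 4 = 2; smallest s = (2 - 2) mod 4 = 0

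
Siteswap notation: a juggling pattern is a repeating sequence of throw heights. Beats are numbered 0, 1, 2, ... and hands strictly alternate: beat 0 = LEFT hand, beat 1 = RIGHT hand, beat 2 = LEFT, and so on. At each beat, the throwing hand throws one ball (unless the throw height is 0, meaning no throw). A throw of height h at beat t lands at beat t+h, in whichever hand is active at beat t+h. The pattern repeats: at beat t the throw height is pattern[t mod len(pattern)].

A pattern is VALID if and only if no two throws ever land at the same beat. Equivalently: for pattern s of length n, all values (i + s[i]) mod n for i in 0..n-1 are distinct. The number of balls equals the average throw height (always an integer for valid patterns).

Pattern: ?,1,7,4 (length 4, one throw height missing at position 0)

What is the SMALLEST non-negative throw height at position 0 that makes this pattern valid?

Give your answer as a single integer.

i=0: s[i]=? (unknown)
i=1: (1 + 1) mod 4 = 2
i=2: (2 + 7) mod 4 = 1
i=3: (3 + 4) mod 4 = 3
Known residues: [1, 2, 3]; need a permutation of 0..3, so missing residue r = 0
Need (0 + s) mod 4 = 0; smallest s = (0 - 0) mod 4 = 0

Answer: 0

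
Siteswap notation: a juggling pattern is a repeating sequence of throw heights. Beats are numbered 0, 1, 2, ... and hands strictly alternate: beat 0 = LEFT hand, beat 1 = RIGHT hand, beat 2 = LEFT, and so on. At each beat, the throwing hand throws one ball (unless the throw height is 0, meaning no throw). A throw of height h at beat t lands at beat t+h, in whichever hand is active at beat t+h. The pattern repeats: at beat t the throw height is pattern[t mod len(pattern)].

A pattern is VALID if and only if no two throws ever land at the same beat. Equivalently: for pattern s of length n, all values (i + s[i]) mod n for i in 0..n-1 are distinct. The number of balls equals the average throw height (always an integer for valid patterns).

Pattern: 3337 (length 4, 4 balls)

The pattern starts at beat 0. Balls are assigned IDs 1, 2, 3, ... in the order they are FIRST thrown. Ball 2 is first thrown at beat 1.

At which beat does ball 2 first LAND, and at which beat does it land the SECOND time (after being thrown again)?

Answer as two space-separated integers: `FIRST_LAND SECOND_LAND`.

Beat 0 (L): throw ball1 h=3 -> lands@3:R; in-air after throw: [b1@3:R]
Beat 1 (R): throw ball2 h=3 -> lands@4:L; in-air after throw: [b1@3:R b2@4:L]
Beat 2 (L): throw ball3 h=3 -> lands@5:R; in-air after throw: [b1@3:R b2@4:L b3@5:R]
Beat 3 (R): throw ball1 h=7 -> lands@10:L; in-air after throw: [b2@4:L b3@5:R b1@10:L]
Beat 4 (L): throw ball2 h=3 -> lands@7:R; in-air after throw: [b3@5:R b2@7:R b1@10:L]
Beat 5 (R): throw ball3 h=3 -> lands@8:L; in-air after throw: [b2@7:R b3@8:L b1@10:L]
Beat 6 (L): throw ball4 h=3 -> lands@9:R; in-air after throw: [b2@7:R b3@8:L b4@9:R b1@10:L]
Beat 7 (R): throw ball2 h=7 -> lands@14:L; in-air after throw: [b3@8:L b4@9:R b1@10:L b2@14:L]
Ball 2: thrown@1 h=3 -> first land @4; rethrown@4 h=3 -> second land @7

Answer: 4 7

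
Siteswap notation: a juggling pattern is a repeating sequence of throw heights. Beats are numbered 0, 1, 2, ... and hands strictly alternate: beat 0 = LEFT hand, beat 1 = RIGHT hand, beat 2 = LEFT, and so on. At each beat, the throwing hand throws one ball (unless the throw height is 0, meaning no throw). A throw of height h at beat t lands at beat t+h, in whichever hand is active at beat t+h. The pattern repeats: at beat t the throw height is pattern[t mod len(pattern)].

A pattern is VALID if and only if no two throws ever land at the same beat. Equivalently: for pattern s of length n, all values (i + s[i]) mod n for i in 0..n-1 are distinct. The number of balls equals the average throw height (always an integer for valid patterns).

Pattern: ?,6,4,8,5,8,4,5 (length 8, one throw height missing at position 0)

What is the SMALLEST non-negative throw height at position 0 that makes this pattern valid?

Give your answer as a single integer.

Answer: 0

Derivation:
i=0: s[i]=? (unknown)
i=1: (1 + 6) mod 8 = 7
i=2: (2 + 4) mod 8 = 6
i=3: (3 + 8) mod 8 = 3
i=4: (4 + 5) mod 8 = 1
i=5: (5 + 8) mod 8 = 5
i=6: (6 + 4) mod 8 = 2
i=7: (7 + 5) mod 8 = 4
Known residues: [1, 2, 3, 4, 5, 6, 7]; need a permutation of 0..7, so missing residue r = 0
Need (0 + s) mod 8 = 0; smallest s = (0 - 0) mod 8 = 0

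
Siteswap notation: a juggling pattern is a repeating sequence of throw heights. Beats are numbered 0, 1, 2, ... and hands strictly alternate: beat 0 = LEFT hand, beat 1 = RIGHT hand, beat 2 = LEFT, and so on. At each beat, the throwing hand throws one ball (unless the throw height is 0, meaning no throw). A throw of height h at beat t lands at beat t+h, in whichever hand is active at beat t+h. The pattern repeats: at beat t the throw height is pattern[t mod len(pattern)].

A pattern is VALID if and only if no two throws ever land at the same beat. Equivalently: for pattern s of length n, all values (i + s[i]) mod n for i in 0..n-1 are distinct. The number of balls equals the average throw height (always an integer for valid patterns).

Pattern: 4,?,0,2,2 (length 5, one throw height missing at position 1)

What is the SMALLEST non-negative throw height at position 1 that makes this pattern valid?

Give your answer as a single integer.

i=0: (0 + 4) mod 5 = 4
i=1: s[i]=? (unknown)
i=2: (2 + 0) mod 5 = 2
i=3: (3 + 2) mod 5 = 0
i=4: (4 + 2) mod 5 = 1
Known residues: [0, 1, 2, 4]; need a permutation of 0..4, so missing residue r = 3
Need (1 + s) mod 5 = 3; smallest s = (3 - 1) mod 5 = 2

Answer: 2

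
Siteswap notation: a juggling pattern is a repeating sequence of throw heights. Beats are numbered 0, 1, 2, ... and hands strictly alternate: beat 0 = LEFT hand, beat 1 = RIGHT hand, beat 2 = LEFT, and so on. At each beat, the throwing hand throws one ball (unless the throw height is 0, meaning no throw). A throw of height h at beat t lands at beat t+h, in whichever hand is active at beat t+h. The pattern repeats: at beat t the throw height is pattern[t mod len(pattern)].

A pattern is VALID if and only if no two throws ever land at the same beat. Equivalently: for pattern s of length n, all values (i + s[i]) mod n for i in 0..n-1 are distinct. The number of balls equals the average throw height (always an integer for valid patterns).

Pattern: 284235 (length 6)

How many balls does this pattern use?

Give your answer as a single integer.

Pattern = [2, 8, 4, 2, 3, 5], length n = 6
  position 0: throw height = 2, running sum = 2
  position 1: throw height = 8, running sum = 10
  position 2: throw height = 4, running sum = 14
  position 3: throw height = 2, running sum = 16
  position 4: throw height = 3, running sum = 19
  position 5: throw height = 5, running sum = 24
Total sum = 24; balls = sum / n = 24 / 6 = 4

Answer: 4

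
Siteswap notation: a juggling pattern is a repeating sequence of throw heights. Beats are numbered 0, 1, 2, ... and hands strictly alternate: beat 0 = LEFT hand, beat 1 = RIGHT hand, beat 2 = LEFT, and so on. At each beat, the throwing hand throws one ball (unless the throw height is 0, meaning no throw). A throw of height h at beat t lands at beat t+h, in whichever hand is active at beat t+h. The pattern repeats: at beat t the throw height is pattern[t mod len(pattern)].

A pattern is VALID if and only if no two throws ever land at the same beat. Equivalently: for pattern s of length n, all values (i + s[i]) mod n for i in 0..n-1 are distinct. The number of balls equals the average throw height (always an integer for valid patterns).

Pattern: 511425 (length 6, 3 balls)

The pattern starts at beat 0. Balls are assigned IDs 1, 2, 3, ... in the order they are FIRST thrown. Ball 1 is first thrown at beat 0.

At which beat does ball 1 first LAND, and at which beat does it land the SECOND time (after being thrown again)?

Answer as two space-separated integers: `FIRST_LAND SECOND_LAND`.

Answer: 5 10

Derivation:
Beat 0 (L): throw ball1 h=5 -> lands@5:R; in-air after throw: [b1@5:R]
Beat 1 (R): throw ball2 h=1 -> lands@2:L; in-air after throw: [b2@2:L b1@5:R]
Beat 2 (L): throw ball2 h=1 -> lands@3:R; in-air after throw: [b2@3:R b1@5:R]
Beat 3 (R): throw ball2 h=4 -> lands@7:R; in-air after throw: [b1@5:R b2@7:R]
Beat 4 (L): throw ball3 h=2 -> lands@6:L; in-air after throw: [b1@5:R b3@6:L b2@7:R]
Beat 5 (R): throw ball1 h=5 -> lands@10:L; in-air after throw: [b3@6:L b2@7:R b1@10:L]
Beat 6 (L): throw ball3 h=5 -> lands@11:R; in-air after throw: [b2@7:R b1@10:L b3@11:R]
Beat 7 (R): throw ball2 h=1 -> lands@8:L; in-air after throw: [b2@8:L b1@10:L b3@11:R]
Beat 8 (L): throw ball2 h=1 -> lands@9:R; in-air after throw: [b2@9:R b1@10:L b3@11:R]
Beat 9 (R): throw ball2 h=4 -> lands@13:R; in-air after throw: [b1@10:L b3@11:R b2@13:R]
Beat 10 (L): throw ball1 h=2 -> lands@12:L; in-air after throw: [b3@11:R b1@12:L b2@13:R]
Ball 1: thrown@0 h=5 -> first land @5; rethrown@5 h=5 -> second land @10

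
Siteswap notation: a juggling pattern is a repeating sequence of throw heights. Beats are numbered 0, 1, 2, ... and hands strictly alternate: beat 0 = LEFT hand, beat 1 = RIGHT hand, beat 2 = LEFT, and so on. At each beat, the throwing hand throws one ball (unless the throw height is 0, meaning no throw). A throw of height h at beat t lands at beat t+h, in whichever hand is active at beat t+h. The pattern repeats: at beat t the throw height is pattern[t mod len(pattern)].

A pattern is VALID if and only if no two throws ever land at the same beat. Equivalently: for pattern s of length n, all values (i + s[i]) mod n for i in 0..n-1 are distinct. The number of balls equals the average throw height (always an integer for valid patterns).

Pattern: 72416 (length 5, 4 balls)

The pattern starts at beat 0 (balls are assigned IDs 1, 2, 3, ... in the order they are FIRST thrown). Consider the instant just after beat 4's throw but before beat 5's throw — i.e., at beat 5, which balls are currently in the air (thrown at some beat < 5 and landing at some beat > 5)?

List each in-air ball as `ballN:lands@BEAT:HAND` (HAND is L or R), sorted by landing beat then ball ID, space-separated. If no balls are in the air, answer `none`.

Answer: ball3:lands@6:L ball1:lands@7:R ball2:lands@10:L

Derivation:
Beat 0 (L): throw ball1 h=7 -> lands@7:R; in-air after throw: [b1@7:R]
Beat 1 (R): throw ball2 h=2 -> lands@3:R; in-air after throw: [b2@3:R b1@7:R]
Beat 2 (L): throw ball3 h=4 -> lands@6:L; in-air after throw: [b2@3:R b3@6:L b1@7:R]
Beat 3 (R): throw ball2 h=1 -> lands@4:L; in-air after throw: [b2@4:L b3@6:L b1@7:R]
Beat 4 (L): throw ball2 h=6 -> lands@10:L; in-air after throw: [b3@6:L b1@7:R b2@10:L]
Beat 5 (R): throw ball4 h=7 -> lands@12:L; in-air after throw: [b3@6:L b1@7:R b2@10:L b4@12:L]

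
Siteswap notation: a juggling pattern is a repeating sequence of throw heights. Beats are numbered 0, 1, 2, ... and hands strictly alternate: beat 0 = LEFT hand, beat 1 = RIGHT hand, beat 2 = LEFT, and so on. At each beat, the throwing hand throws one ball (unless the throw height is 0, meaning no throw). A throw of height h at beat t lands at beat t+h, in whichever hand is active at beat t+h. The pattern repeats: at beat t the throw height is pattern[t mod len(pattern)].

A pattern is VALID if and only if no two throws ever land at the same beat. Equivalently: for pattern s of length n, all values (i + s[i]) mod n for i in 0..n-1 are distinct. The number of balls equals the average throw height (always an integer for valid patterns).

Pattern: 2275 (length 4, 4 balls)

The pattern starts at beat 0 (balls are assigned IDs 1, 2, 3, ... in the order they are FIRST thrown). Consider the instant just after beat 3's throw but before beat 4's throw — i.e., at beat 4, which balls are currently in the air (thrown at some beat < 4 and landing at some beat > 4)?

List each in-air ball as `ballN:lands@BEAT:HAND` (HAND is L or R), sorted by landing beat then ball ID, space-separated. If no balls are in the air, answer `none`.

Beat 0 (L): throw ball1 h=2 -> lands@2:L; in-air after throw: [b1@2:L]
Beat 1 (R): throw ball2 h=2 -> lands@3:R; in-air after throw: [b1@2:L b2@3:R]
Beat 2 (L): throw ball1 h=7 -> lands@9:R; in-air after throw: [b2@3:R b1@9:R]
Beat 3 (R): throw ball2 h=5 -> lands@8:L; in-air after throw: [b2@8:L b1@9:R]
Beat 4 (L): throw ball3 h=2 -> lands@6:L; in-air after throw: [b3@6:L b2@8:L b1@9:R]

Answer: ball2:lands@8:L ball1:lands@9:R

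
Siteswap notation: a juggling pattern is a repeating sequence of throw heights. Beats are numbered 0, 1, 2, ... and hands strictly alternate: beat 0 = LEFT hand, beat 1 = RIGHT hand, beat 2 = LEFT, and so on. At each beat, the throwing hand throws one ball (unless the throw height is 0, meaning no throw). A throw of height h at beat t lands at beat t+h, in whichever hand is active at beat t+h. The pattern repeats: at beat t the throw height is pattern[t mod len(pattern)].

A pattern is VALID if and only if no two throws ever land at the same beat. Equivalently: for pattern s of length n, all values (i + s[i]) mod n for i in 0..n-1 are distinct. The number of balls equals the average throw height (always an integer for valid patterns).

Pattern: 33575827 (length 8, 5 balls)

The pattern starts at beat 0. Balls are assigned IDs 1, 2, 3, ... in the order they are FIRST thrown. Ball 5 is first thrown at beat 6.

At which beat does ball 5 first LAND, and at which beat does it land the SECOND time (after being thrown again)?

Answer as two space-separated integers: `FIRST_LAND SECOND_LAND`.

Beat 0 (L): throw ball1 h=3 -> lands@3:R; in-air after throw: [b1@3:R]
Beat 1 (R): throw ball2 h=3 -> lands@4:L; in-air after throw: [b1@3:R b2@4:L]
Beat 2 (L): throw ball3 h=5 -> lands@7:R; in-air after throw: [b1@3:R b2@4:L b3@7:R]
Beat 3 (R): throw ball1 h=7 -> lands@10:L; in-air after throw: [b2@4:L b3@7:R b1@10:L]
Beat 4 (L): throw ball2 h=5 -> lands@9:R; in-air after throw: [b3@7:R b2@9:R b1@10:L]
Beat 5 (R): throw ball4 h=8 -> lands@13:R; in-air after throw: [b3@7:R b2@9:R b1@10:L b4@13:R]
Beat 6 (L): throw ball5 h=2 -> lands@8:L; in-air after throw: [b3@7:R b5@8:L b2@9:R b1@10:L b4@13:R]
Beat 7 (R): throw ball3 h=7 -> lands@14:L; in-air after throw: [b5@8:L b2@9:R b1@10:L b4@13:R b3@14:L]
Beat 8 (L): throw ball5 h=3 -> lands@11:R; in-air after throw: [b2@9:R b1@10:L b5@11:R b4@13:R b3@14:L]
Beat 9 (R): throw ball2 h=3 -> lands@12:L; in-air after throw: [b1@10:L b5@11:R b2@12:L b4@13:R b3@14:L]
Beat 10 (L): throw ball1 h=5 -> lands@15:R; in-air after throw: [b5@11:R b2@12:L b4@13:R b3@14:L b1@15:R]
Beat 11 (R): throw ball5 h=7 -> lands@18:L; in-air after throw: [b2@12:L b4@13:R b3@14:L b1@15:R b5@18:L]
Ball 5: thrown@6 h=2 -> first land @8; rethrown@8 h=3 -> second land @11

Answer: 8 11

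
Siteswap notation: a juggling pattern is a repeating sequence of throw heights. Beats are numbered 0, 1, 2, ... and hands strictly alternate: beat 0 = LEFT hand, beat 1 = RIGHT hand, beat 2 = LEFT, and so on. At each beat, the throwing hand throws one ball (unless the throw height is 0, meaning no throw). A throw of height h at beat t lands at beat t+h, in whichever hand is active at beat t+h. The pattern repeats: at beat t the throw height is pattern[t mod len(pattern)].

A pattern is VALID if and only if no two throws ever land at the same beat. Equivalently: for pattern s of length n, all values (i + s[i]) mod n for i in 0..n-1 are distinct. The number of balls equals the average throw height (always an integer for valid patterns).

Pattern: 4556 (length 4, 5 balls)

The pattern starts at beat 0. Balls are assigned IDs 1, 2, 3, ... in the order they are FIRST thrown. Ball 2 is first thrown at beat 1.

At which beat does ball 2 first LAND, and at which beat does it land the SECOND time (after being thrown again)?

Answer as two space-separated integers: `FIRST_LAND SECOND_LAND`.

Answer: 6 11

Derivation:
Beat 0 (L): throw ball1 h=4 -> lands@4:L; in-air after throw: [b1@4:L]
Beat 1 (R): throw ball2 h=5 -> lands@6:L; in-air after throw: [b1@4:L b2@6:L]
Beat 2 (L): throw ball3 h=5 -> lands@7:R; in-air after throw: [b1@4:L b2@6:L b3@7:R]
Beat 3 (R): throw ball4 h=6 -> lands@9:R; in-air after throw: [b1@4:L b2@6:L b3@7:R b4@9:R]
Beat 4 (L): throw ball1 h=4 -> lands@8:L; in-air after throw: [b2@6:L b3@7:R b1@8:L b4@9:R]
Beat 5 (R): throw ball5 h=5 -> lands@10:L; in-air after throw: [b2@6:L b3@7:R b1@8:L b4@9:R b5@10:L]
Beat 6 (L): throw ball2 h=5 -> lands@11:R; in-air after throw: [b3@7:R b1@8:L b4@9:R b5@10:L b2@11:R]
Beat 7 (R): throw ball3 h=6 -> lands@13:R; in-air after throw: [b1@8:L b4@9:R b5@10:L b2@11:R b3@13:R]
Beat 8 (L): throw ball1 h=4 -> lands@12:L; in-air after throw: [b4@9:R b5@10:L b2@11:R b1@12:L b3@13:R]
Beat 9 (R): throw ball4 h=5 -> lands@14:L; in-air after throw: [b5@10:L b2@11:R b1@12:L b3@13:R b4@14:L]
Beat 10 (L): throw ball5 h=5 -> lands@15:R; in-air after throw: [b2@11:R b1@12:L b3@13:R b4@14:L b5@15:R]
Beat 11 (R): throw ball2 h=6 -> lands@17:R; in-air after throw: [b1@12:L b3@13:R b4@14:L b5@15:R b2@17:R]
Ball 2: thrown@1 h=5 -> first land @6; rethrown@6 h=5 -> second land @11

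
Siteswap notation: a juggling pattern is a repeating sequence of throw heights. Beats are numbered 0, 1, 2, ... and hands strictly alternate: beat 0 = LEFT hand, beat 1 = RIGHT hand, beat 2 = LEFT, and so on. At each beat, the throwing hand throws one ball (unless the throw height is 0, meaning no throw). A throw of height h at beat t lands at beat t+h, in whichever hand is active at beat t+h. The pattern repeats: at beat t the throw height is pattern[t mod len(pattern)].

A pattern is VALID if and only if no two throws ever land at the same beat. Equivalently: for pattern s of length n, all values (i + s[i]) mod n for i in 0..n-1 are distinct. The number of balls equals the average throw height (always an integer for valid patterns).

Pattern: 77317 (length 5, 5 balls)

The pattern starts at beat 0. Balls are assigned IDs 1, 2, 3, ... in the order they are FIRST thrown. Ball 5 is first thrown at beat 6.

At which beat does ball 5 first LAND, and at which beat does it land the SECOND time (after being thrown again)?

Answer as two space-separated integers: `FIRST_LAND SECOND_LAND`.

Beat 0 (L): throw ball1 h=7 -> lands@7:R; in-air after throw: [b1@7:R]
Beat 1 (R): throw ball2 h=7 -> lands@8:L; in-air after throw: [b1@7:R b2@8:L]
Beat 2 (L): throw ball3 h=3 -> lands@5:R; in-air after throw: [b3@5:R b1@7:R b2@8:L]
Beat 3 (R): throw ball4 h=1 -> lands@4:L; in-air after throw: [b4@4:L b3@5:R b1@7:R b2@8:L]
Beat 4 (L): throw ball4 h=7 -> lands@11:R; in-air after throw: [b3@5:R b1@7:R b2@8:L b4@11:R]
Beat 5 (R): throw ball3 h=7 -> lands@12:L; in-air after throw: [b1@7:R b2@8:L b4@11:R b3@12:L]
Beat 6 (L): throw ball5 h=7 -> lands@13:R; in-air after throw: [b1@7:R b2@8:L b4@11:R b3@12:L b5@13:R]
Beat 7 (R): throw ball1 h=3 -> lands@10:L; in-air after throw: [b2@8:L b1@10:L b4@11:R b3@12:L b5@13:R]
Beat 8 (L): throw ball2 h=1 -> lands@9:R; in-air after throw: [b2@9:R b1@10:L b4@11:R b3@12:L b5@13:R]
Beat 9 (R): throw ball2 h=7 -> lands@16:L; in-air after throw: [b1@10:L b4@11:R b3@12:L b5@13:R b2@16:L]
Beat 10 (L): throw ball1 h=7 -> lands@17:R; in-air after throw: [b4@11:R b3@12:L b5@13:R b2@16:L b1@17:R]
Beat 11 (R): throw ball4 h=7 -> lands@18:L; in-air after throw: [b3@12:L b5@13:R b2@16:L b1@17:R b4@18:L]
Beat 12 (L): throw ball3 h=3 -> lands@15:R; in-air after throw: [b5@13:R b3@15:R b2@16:L b1@17:R b4@18:L]
Beat 13 (R): throw ball5 h=1 -> lands@14:L; in-air after throw: [b5@14:L b3@15:R b2@16:L b1@17:R b4@18:L]
Beat 14 (L): throw ball5 h=7 -> lands@21:R; in-air after throw: [b3@15:R b2@16:L b1@17:R b4@18:L b5@21:R]
Ball 5: thrown@6 h=7 -> first land @13; rethrown@13 h=1 -> second land @14

Answer: 13 14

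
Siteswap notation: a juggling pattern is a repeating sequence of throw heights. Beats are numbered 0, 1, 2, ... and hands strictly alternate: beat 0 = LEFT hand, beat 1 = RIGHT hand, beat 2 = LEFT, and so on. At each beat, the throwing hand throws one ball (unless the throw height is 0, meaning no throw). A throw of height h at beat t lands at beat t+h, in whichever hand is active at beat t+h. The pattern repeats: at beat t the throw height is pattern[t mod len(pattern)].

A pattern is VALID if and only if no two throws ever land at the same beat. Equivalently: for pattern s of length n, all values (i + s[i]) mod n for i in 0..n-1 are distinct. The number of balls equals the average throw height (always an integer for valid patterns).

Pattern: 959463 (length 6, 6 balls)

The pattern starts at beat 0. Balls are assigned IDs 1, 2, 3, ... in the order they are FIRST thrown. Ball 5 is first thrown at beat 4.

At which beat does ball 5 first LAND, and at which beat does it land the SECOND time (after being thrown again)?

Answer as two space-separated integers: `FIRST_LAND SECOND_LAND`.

Answer: 10 16

Derivation:
Beat 0 (L): throw ball1 h=9 -> lands@9:R; in-air after throw: [b1@9:R]
Beat 1 (R): throw ball2 h=5 -> lands@6:L; in-air after throw: [b2@6:L b1@9:R]
Beat 2 (L): throw ball3 h=9 -> lands@11:R; in-air after throw: [b2@6:L b1@9:R b3@11:R]
Beat 3 (R): throw ball4 h=4 -> lands@7:R; in-air after throw: [b2@6:L b4@7:R b1@9:R b3@11:R]
Beat 4 (L): throw ball5 h=6 -> lands@10:L; in-air after throw: [b2@6:L b4@7:R b1@9:R b5@10:L b3@11:R]
Beat 5 (R): throw ball6 h=3 -> lands@8:L; in-air after throw: [b2@6:L b4@7:R b6@8:L b1@9:R b5@10:L b3@11:R]
Beat 6 (L): throw ball2 h=9 -> lands@15:R; in-air after throw: [b4@7:R b6@8:L b1@9:R b5@10:L b3@11:R b2@15:R]
Beat 7 (R): throw ball4 h=5 -> lands@12:L; in-air after throw: [b6@8:L b1@9:R b5@10:L b3@11:R b4@12:L b2@15:R]
Beat 8 (L): throw ball6 h=9 -> lands@17:R; in-air after throw: [b1@9:R b5@10:L b3@11:R b4@12:L b2@15:R b6@17:R]
Beat 9 (R): throw ball1 h=4 -> lands@13:R; in-air after throw: [b5@10:L b3@11:R b4@12:L b1@13:R b2@15:R b6@17:R]
Beat 10 (L): throw ball5 h=6 -> lands@16:L; in-air after throw: [b3@11:R b4@12:L b1@13:R b2@15:R b5@16:L b6@17:R]
Beat 11 (R): throw ball3 h=3 -> lands@14:L; in-air after throw: [b4@12:L b1@13:R b3@14:L b2@15:R b5@16:L b6@17:R]
Beat 12 (L): throw ball4 h=9 -> lands@21:R; in-air after throw: [b1@13:R b3@14:L b2@15:R b5@16:L b6@17:R b4@21:R]
Beat 13 (R): throw ball1 h=5 -> lands@18:L; in-air after throw: [b3@14:L b2@15:R b5@16:L b6@17:R b1@18:L b4@21:R]
Beat 14 (L): throw ball3 h=9 -> lands@23:R; in-air after throw: [b2@15:R b5@16:L b6@17:R b1@18:L b4@21:R b3@23:R]
Beat 15 (R): throw ball2 h=4 -> lands@19:R; in-air after throw: [b5@16:L b6@17:R b1@18:L b2@19:R b4@21:R b3@23:R]
Beat 16 (L): throw ball5 h=6 -> lands@22:L; in-air after throw: [b6@17:R b1@18:L b2@19:R b4@21:R b5@22:L b3@23:R]
Ball 5: thrown@4 h=6 -> first land @10; rethrown@10 h=6 -> second land @16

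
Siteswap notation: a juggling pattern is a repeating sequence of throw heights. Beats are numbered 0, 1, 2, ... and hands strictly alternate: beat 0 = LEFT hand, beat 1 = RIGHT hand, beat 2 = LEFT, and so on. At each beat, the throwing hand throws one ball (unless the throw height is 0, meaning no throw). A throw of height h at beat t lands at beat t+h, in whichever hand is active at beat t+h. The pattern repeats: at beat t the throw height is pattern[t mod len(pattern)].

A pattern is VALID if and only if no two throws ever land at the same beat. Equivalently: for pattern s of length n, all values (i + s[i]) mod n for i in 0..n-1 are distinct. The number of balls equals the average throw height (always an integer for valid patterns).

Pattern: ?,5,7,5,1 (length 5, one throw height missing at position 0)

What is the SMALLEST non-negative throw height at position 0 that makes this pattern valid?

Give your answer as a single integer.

i=0: s[i]=? (unknown)
i=1: (1 + 5) mod 5 = 1
i=2: (2 + 7) mod 5 = 4
i=3: (3 + 5) mod 5 = 3
i=4: (4 + 1) mod 5 = 0
Known residues: [0, 1, 3, 4]; need a permutation of 0..4, so missing residue r = 2
Need (0 + s) mod 5 = 2; smallest s = (2 - 0) mod 5 = 2

Answer: 2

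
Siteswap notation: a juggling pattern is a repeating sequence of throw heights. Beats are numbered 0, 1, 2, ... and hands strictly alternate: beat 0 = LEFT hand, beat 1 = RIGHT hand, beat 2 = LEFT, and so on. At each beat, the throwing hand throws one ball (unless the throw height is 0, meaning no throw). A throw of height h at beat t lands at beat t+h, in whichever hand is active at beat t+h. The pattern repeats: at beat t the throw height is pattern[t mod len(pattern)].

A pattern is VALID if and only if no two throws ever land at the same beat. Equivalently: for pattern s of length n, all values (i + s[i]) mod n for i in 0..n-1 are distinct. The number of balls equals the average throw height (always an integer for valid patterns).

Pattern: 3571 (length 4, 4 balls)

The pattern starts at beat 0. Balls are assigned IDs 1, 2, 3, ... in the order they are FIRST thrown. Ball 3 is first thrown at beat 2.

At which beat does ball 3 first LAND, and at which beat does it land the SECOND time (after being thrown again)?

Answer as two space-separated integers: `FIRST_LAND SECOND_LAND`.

Beat 0 (L): throw ball1 h=3 -> lands@3:R; in-air after throw: [b1@3:R]
Beat 1 (R): throw ball2 h=5 -> lands@6:L; in-air after throw: [b1@3:R b2@6:L]
Beat 2 (L): throw ball3 h=7 -> lands@9:R; in-air after throw: [b1@3:R b2@6:L b3@9:R]
Beat 3 (R): throw ball1 h=1 -> lands@4:L; in-air after throw: [b1@4:L b2@6:L b3@9:R]
Beat 4 (L): throw ball1 h=3 -> lands@7:R; in-air after throw: [b2@6:L b1@7:R b3@9:R]
Beat 5 (R): throw ball4 h=5 -> lands@10:L; in-air after throw: [b2@6:L b1@7:R b3@9:R b4@10:L]
Beat 6 (L): throw ball2 h=7 -> lands@13:R; in-air after throw: [b1@7:R b3@9:R b4@10:L b2@13:R]
Beat 7 (R): throw ball1 h=1 -> lands@8:L; in-air after throw: [b1@8:L b3@9:R b4@10:L b2@13:R]
Beat 8 (L): throw ball1 h=3 -> lands@11:R; in-air after throw: [b3@9:R b4@10:L b1@11:R b2@13:R]
Beat 9 (R): throw ball3 h=5 -> lands@14:L; in-air after throw: [b4@10:L b1@11:R b2@13:R b3@14:L]
Beat 10 (L): throw ball4 h=7 -> lands@17:R; in-air after throw: [b1@11:R b2@13:R b3@14:L b4@17:R]
Beat 11 (R): throw ball1 h=1 -> lands@12:L; in-air after throw: [b1@12:L b2@13:R b3@14:L b4@17:R]
Beat 12 (L): throw ball1 h=3 -> lands@15:R; in-air after throw: [b2@13:R b3@14:L b1@15:R b4@17:R]
Beat 13 (R): throw ball2 h=5 -> lands@18:L; in-air after throw: [b3@14:L b1@15:R b4@17:R b2@18:L]
Beat 14 (L): throw ball3 h=7 -> lands@21:R; in-air after throw: [b1@15:R b4@17:R b2@18:L b3@21:R]
Ball 3: thrown@2 h=7 -> first land @9; rethrown@9 h=5 -> second land @14

Answer: 9 14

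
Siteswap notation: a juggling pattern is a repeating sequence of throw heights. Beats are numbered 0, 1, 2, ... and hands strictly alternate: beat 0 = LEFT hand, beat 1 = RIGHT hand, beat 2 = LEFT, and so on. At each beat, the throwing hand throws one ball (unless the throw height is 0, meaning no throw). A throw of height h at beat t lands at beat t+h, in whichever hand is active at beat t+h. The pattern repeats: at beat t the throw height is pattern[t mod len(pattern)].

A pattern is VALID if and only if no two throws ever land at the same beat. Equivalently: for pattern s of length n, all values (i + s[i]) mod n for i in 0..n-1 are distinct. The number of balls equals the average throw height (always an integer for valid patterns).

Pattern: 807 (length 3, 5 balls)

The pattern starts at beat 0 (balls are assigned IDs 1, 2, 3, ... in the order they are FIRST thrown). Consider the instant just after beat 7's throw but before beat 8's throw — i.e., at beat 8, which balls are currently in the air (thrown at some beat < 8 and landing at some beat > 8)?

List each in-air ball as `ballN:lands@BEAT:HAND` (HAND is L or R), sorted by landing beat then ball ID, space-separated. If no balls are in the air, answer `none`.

Beat 0 (L): throw ball1 h=8 -> lands@8:L; in-air after throw: [b1@8:L]
Beat 2 (L): throw ball2 h=7 -> lands@9:R; in-air after throw: [b1@8:L b2@9:R]
Beat 3 (R): throw ball3 h=8 -> lands@11:R; in-air after throw: [b1@8:L b2@9:R b3@11:R]
Beat 5 (R): throw ball4 h=7 -> lands@12:L; in-air after throw: [b1@8:L b2@9:R b3@11:R b4@12:L]
Beat 6 (L): throw ball5 h=8 -> lands@14:L; in-air after throw: [b1@8:L b2@9:R b3@11:R b4@12:L b5@14:L]
Beat 8 (L): throw ball1 h=7 -> lands@15:R; in-air after throw: [b2@9:R b3@11:R b4@12:L b5@14:L b1@15:R]

Answer: ball2:lands@9:R ball3:lands@11:R ball4:lands@12:L ball5:lands@14:L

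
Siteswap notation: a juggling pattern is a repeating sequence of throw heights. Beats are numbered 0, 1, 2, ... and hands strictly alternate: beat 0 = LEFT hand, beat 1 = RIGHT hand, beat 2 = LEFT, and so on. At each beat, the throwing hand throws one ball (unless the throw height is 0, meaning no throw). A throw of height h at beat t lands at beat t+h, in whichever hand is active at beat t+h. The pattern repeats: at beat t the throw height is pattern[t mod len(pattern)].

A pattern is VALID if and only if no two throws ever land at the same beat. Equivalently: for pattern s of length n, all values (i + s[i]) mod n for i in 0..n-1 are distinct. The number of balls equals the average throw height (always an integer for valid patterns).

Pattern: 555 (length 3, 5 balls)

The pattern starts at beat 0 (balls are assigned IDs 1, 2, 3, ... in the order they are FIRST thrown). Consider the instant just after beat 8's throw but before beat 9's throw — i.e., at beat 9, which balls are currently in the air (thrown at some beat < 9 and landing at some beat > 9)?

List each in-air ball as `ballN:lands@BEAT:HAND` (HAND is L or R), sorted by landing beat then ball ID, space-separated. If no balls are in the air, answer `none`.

Beat 0 (L): throw ball1 h=5 -> lands@5:R; in-air after throw: [b1@5:R]
Beat 1 (R): throw ball2 h=5 -> lands@6:L; in-air after throw: [b1@5:R b2@6:L]
Beat 2 (L): throw ball3 h=5 -> lands@7:R; in-air after throw: [b1@5:R b2@6:L b3@7:R]
Beat 3 (R): throw ball4 h=5 -> lands@8:L; in-air after throw: [b1@5:R b2@6:L b3@7:R b4@8:L]
Beat 4 (L): throw ball5 h=5 -> lands@9:R; in-air after throw: [b1@5:R b2@6:L b3@7:R b4@8:L b5@9:R]
Beat 5 (R): throw ball1 h=5 -> lands@10:L; in-air after throw: [b2@6:L b3@7:R b4@8:L b5@9:R b1@10:L]
Beat 6 (L): throw ball2 h=5 -> lands@11:R; in-air after throw: [b3@7:R b4@8:L b5@9:R b1@10:L b2@11:R]
Beat 7 (R): throw ball3 h=5 -> lands@12:L; in-air after throw: [b4@8:L b5@9:R b1@10:L b2@11:R b3@12:L]
Beat 8 (L): throw ball4 h=5 -> lands@13:R; in-air after throw: [b5@9:R b1@10:L b2@11:R b3@12:L b4@13:R]
Beat 9 (R): throw ball5 h=5 -> lands@14:L; in-air after throw: [b1@10:L b2@11:R b3@12:L b4@13:R b5@14:L]

Answer: ball1:lands@10:L ball2:lands@11:R ball3:lands@12:L ball4:lands@13:R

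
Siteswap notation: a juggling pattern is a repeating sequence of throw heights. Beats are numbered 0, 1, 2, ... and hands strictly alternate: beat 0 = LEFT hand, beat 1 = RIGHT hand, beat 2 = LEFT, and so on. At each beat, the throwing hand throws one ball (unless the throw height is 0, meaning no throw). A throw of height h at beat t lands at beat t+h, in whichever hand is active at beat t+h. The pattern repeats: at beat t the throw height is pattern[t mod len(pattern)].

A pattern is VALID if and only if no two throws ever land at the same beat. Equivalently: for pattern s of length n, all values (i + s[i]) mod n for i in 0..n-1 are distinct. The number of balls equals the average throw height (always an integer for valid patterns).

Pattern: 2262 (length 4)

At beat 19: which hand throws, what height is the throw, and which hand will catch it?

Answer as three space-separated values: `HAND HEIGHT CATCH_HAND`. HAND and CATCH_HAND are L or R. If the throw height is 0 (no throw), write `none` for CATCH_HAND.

Beat 19: 19 mod 2 = 1, so hand = R
Throw height = pattern[19 mod 4] = pattern[3] = 2
Lands at beat 19+2=21, 21 mod 2 = 1, so catch hand = R

Answer: R 2 R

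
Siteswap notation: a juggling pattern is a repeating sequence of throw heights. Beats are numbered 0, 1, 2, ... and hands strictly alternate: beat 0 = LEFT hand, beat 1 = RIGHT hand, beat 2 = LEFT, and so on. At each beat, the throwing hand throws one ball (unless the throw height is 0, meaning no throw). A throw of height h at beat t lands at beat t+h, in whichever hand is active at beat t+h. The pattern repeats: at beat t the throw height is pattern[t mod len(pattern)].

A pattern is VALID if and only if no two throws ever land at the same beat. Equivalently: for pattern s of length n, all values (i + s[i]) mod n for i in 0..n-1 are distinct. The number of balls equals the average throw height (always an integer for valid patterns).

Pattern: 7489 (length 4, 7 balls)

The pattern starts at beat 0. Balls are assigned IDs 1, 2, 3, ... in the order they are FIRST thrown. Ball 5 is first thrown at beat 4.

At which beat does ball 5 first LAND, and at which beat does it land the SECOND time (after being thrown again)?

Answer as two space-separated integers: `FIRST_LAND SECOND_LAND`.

Answer: 11 20

Derivation:
Beat 0 (L): throw ball1 h=7 -> lands@7:R; in-air after throw: [b1@7:R]
Beat 1 (R): throw ball2 h=4 -> lands@5:R; in-air after throw: [b2@5:R b1@7:R]
Beat 2 (L): throw ball3 h=8 -> lands@10:L; in-air after throw: [b2@5:R b1@7:R b3@10:L]
Beat 3 (R): throw ball4 h=9 -> lands@12:L; in-air after throw: [b2@5:R b1@7:R b3@10:L b4@12:L]
Beat 4 (L): throw ball5 h=7 -> lands@11:R; in-air after throw: [b2@5:R b1@7:R b3@10:L b5@11:R b4@12:L]
Beat 5 (R): throw ball2 h=4 -> lands@9:R; in-air after throw: [b1@7:R b2@9:R b3@10:L b5@11:R b4@12:L]
Beat 6 (L): throw ball6 h=8 -> lands@14:L; in-air after throw: [b1@7:R b2@9:R b3@10:L b5@11:R b4@12:L b6@14:L]
Beat 7 (R): throw ball1 h=9 -> lands@16:L; in-air after throw: [b2@9:R b3@10:L b5@11:R b4@12:L b6@14:L b1@16:L]
Beat 8 (L): throw ball7 h=7 -> lands@15:R; in-air after throw: [b2@9:R b3@10:L b5@11:R b4@12:L b6@14:L b7@15:R b1@16:L]
Beat 9 (R): throw ball2 h=4 -> lands@13:R; in-air after throw: [b3@10:L b5@11:R b4@12:L b2@13:R b6@14:L b7@15:R b1@16:L]
Beat 10 (L): throw ball3 h=8 -> lands@18:L; in-air after throw: [b5@11:R b4@12:L b2@13:R b6@14:L b7@15:R b1@16:L b3@18:L]
Beat 11 (R): throw ball5 h=9 -> lands@20:L; in-air after throw: [b4@12:L b2@13:R b6@14:L b7@15:R b1@16:L b3@18:L b5@20:L]
Beat 12 (L): throw ball4 h=7 -> lands@19:R; in-air after throw: [b2@13:R b6@14:L b7@15:R b1@16:L b3@18:L b4@19:R b5@20:L]
Beat 13 (R): throw ball2 h=4 -> lands@17:R; in-air after throw: [b6@14:L b7@15:R b1@16:L b2@17:R b3@18:L b4@19:R b5@20:L]
Beat 14 (L): throw ball6 h=8 -> lands@22:L; in-air after throw: [b7@15:R b1@16:L b2@17:R b3@18:L b4@19:R b5@20:L b6@22:L]
Beat 15 (R): throw ball7 h=9 -> lands@24:L; in-air after throw: [b1@16:L b2@17:R b3@18:L b4@19:R b5@20:L b6@22:L b7@24:L]
Beat 16 (L): throw ball1 h=7 -> lands@23:R; in-air after throw: [b2@17:R b3@18:L b4@19:R b5@20:L b6@22:L b1@23:R b7@24:L]
Beat 17 (R): throw ball2 h=4 -> lands@21:R; in-air after throw: [b3@18:L b4@19:R b5@20:L b2@21:R b6@22:L b1@23:R b7@24:L]
Beat 18 (L): throw ball3 h=8 -> lands@26:L; in-air after throw: [b4@19:R b5@20:L b2@21:R b6@22:L b1@23:R b7@24:L b3@26:L]
Ball 5: thrown@4 h=7 -> first land @11; rethrown@11 h=9 -> second land @20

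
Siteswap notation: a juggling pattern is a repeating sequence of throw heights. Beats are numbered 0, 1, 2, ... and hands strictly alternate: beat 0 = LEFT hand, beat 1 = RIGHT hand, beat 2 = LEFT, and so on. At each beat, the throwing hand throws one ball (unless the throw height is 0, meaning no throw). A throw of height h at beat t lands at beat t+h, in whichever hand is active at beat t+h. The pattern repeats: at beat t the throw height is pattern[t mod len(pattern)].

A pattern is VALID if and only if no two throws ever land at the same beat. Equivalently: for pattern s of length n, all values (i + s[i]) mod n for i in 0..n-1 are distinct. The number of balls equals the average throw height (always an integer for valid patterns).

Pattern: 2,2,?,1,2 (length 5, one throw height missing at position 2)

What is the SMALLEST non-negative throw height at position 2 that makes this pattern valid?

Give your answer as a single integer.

i=0: (0 + 2) mod 5 = 2
i=1: (1 + 2) mod 5 = 3
i=2: s[i]=? (unknown)
i=3: (3 + 1) mod 5 = 4
i=4: (4 + 2) mod 5 = 1
Known residues: [1, 2, 3, 4]; need a permutation of 0..4, so missing residue r = 0
Need (2 + s) mod 5 = 0; smallest s = (0 - 2) mod 5 = 3

Answer: 3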